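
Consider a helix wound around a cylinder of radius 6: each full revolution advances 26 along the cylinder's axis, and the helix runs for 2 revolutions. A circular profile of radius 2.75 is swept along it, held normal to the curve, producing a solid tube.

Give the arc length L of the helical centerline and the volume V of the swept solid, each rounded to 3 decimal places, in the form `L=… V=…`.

2πR = 2π·6 = 37.699112
per-turn = √(37.699112² + 26²) = √(1421.2230 + 676) = √2097.2230 = 45.795448
L = 2 × 45.795448 = 91.590895
V = π·2.75² × L = 23.758294 × 91.590895 = 2176.043463

L=91.591 V=2176.043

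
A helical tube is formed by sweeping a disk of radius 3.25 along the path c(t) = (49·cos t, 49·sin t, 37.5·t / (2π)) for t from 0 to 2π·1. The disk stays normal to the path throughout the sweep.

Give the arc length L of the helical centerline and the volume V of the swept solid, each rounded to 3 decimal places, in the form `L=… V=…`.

L=310.151 V=10291.778

2πR = 2π·49 = 307.876080
per-turn = √(307.876080² + 37.5²) = √(94787.6807 + 1406.25) = √96193.9307 = 310.151464
L = 1 × 310.151464 = 310.151464
V = π·3.25² × L = 33.183072 × 310.151464 = 10291.778488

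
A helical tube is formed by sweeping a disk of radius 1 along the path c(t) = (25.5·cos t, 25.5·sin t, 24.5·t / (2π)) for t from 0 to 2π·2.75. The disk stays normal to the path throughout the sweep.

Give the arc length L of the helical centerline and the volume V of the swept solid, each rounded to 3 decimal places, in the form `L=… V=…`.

L=445.730 V=1400.302

2πR = 2π·25.5 = 160.221225
per-turn = √(160.221225² + 24.5²) = √(25670.8410 + 600.25) = √26271.0910 = 162.083593
L = 2.75 × 162.083593 = 445.729880
V = π·1² × L = 3.141593 × 445.729880 = 1400.301717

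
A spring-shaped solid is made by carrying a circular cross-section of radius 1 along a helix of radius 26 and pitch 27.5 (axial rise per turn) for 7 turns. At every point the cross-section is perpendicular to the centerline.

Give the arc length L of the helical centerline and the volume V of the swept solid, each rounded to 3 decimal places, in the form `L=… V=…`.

L=1159.629 V=3643.082

2πR = 2π·26 = 163.362818
per-turn = √(163.362818² + 27.5²) = √(26687.4103 + 756.25) = √27443.6603 = 165.661282
L = 7 × 165.661282 = 1159.628973
V = π·1² × L = 3.141593 × 1159.628973 = 3643.081862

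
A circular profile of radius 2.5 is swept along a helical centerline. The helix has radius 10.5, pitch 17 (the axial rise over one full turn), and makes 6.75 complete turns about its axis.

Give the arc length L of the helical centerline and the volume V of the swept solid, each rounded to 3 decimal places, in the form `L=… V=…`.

L=459.868 V=9029.478

2πR = 2π·10.5 = 65.973446
per-turn = √(65.973446² + 17²) = √(4352.4955 + 289) = √4641.4955 = 68.128522
L = 6.75 × 68.128522 = 459.867525
V = π·2.5² × L = 19.634954 × 459.867525 = 9029.477739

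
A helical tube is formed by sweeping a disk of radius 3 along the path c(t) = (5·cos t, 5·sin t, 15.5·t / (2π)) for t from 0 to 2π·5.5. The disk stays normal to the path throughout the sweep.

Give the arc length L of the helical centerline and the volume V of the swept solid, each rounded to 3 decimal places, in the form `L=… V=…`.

2πR = 2π·5 = 31.415927
per-turn = √(31.415927² + 15.5²) = √(986.9604 + 240.25) = √1227.2104 = 35.031563
L = 5.5 × 35.031563 = 192.673599
V = π·3² × L = 28.274334 × 192.673599 = 5447.717673

L=192.674 V=5447.718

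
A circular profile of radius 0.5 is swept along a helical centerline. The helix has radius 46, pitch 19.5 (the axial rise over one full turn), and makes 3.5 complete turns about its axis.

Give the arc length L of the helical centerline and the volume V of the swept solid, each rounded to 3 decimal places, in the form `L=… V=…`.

2πR = 2π·46 = 289.026524
per-turn = √(289.026524² + 19.5²) = √(83536.3317 + 380.25) = √83916.5817 = 289.683589
L = 3.5 × 289.683589 = 1013.892561
V = π·0.5² × L = 0.785398 × 1013.892561 = 796.309355

L=1013.893 V=796.309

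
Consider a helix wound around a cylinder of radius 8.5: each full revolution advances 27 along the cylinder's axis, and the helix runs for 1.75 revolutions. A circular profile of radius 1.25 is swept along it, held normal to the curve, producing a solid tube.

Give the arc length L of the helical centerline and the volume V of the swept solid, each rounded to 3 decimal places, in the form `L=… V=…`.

L=104.727 V=514.078

2πR = 2π·8.5 = 53.407075
per-turn = √(53.407075² + 27²) = √(2852.3157 + 729) = √3581.3157 = 59.844095
L = 1.75 × 59.844095 = 104.727166
V = π·1.25² × L = 4.908739 × 104.727166 = 514.078273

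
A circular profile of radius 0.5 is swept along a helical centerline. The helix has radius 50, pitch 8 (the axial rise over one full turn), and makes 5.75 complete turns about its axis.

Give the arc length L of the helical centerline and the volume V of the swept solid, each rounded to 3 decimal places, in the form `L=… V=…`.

2πR = 2π·50 = 314.159265
per-turn = √(314.159265² + 8²) = √(98696.0440 + 64) = √98760.0440 = 314.261108
L = 5.75 × 314.261108 = 1807.001371
V = π·0.5² × L = 0.785398 × 1807.001371 = 1419.215558

L=1807.001 V=1419.216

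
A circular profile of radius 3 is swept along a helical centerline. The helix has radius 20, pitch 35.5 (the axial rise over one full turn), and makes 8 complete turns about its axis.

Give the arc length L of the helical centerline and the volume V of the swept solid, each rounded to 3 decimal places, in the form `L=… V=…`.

2πR = 2π·20 = 125.663706
per-turn = √(125.663706² + 35.5²) = √(15791.3670 + 1260.25) = √17051.6170 = 130.581840
L = 8 × 130.581840 = 1044.654723
V = π·3² × L = 28.274334 × 1044.654723 = 29536.916435

L=1044.655 V=29536.916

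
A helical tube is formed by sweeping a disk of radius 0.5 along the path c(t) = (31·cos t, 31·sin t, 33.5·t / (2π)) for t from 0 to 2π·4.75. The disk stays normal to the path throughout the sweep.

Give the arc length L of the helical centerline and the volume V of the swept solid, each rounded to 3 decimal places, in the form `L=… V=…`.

L=938.783 V=737.319

2πR = 2π·31 = 194.778745
per-turn = √(194.778745² + 33.5²) = √(37938.7593 + 1122.25) = √39061.0093 = 197.638583
L = 4.75 × 197.638583 = 938.783267
V = π·0.5² × L = 0.785398 × 938.783267 = 737.318654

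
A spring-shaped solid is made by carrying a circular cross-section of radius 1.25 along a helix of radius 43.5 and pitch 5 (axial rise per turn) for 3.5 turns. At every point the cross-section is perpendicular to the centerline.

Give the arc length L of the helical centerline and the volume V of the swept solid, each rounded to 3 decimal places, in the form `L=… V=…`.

L=956.775 V=4696.558

2πR = 2π·43.5 = 273.318561
per-turn = √(273.318561² + 5²) = √(74703.0357 + 25) = √74728.0357 = 273.364291
L = 3.5 × 273.364291 = 956.775019
V = π·1.25² × L = 4.908739 × 956.775019 = 4696.558393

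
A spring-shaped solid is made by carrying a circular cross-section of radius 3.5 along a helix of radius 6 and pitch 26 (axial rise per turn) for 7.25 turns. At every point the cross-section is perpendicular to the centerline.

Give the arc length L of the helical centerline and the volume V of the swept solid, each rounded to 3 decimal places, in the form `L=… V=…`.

L=332.017 V=12777.511

2πR = 2π·6 = 37.699112
per-turn = √(37.699112² + 26²) = √(1421.2230 + 676) = √2097.2230 = 45.795448
L = 7.25 × 45.795448 = 332.016996
V = π·3.5² × L = 38.484510 × 332.016996 = 12777.511409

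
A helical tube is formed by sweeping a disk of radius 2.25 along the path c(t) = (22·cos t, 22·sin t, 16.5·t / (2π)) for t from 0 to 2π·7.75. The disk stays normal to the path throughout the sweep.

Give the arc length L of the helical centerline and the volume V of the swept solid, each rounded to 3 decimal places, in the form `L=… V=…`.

2πR = 2π·22 = 138.230077
per-turn = √(138.230077² + 16.5²) = √(19107.5541 + 272.25) = √19379.8041 = 139.211365
L = 7.75 × 139.211365 = 1078.888078
V = π·2.25² × L = 15.904313 × 1078.888078 = 17158.973479

L=1078.888 V=17158.973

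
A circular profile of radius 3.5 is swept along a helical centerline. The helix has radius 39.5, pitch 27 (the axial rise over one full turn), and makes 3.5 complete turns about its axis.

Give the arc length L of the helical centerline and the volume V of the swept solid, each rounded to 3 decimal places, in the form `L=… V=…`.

2πR = 2π·39.5 = 248.185820
per-turn = √(248.185820² + 27²) = √(61596.2011 + 729) = √62325.2011 = 249.650157
L = 3.5 × 249.650157 = 873.775551
V = π·3.5² × L = 38.484510 × 873.775551 = 33626.823926

L=873.776 V=33626.824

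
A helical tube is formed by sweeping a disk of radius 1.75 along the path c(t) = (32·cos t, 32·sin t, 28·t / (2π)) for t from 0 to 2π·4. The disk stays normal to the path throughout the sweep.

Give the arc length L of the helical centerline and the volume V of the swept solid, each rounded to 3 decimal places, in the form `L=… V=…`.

L=812.009 V=7812.441

2πR = 2π·32 = 201.061930
per-turn = √(201.061930² + 28²) = √(40425.8996 + 784) = √41209.8996 = 203.002216
L = 4 × 203.002216 = 812.008863
V = π·1.75² × L = 9.621128 × 812.008863 = 7812.440806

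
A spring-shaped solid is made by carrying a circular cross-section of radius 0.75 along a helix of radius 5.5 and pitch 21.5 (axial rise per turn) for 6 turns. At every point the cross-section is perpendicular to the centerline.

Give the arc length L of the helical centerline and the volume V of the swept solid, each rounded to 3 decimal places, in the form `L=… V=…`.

L=244.199 V=431.535

2πR = 2π·5.5 = 34.557519
per-turn = √(34.557519² + 21.5²) = √(1194.2221 + 462.25) = √1656.4721 = 40.699780
L = 6 × 40.699780 = 244.198683
V = π·0.75² × L = 1.767146 × 244.198683 = 431.534694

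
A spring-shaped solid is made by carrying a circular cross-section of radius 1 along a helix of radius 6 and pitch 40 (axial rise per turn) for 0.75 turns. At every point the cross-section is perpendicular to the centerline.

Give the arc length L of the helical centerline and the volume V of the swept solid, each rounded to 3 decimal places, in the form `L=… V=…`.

L=41.224 V=129.510

2πR = 2π·6 = 37.699112
per-turn = √(37.699112² + 40²) = √(1421.2230 + 1600) = √3021.2230 = 54.965653
L = 0.75 × 54.965653 = 41.224240
V = π·1² × L = 3.141593 × 41.224240 = 129.509769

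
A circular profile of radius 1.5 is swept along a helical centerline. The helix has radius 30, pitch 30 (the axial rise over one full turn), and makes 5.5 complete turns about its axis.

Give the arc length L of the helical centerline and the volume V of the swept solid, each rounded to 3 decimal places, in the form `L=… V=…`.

2πR = 2π·30 = 188.495559
per-turn = √(188.495559² + 30²) = √(35530.5758 + 900) = √36430.5758 = 190.867954
L = 5.5 × 190.867954 = 1049.773747
V = π·1.5² × L = 7.068583 × 1049.773747 = 7420.413354

L=1049.774 V=7420.413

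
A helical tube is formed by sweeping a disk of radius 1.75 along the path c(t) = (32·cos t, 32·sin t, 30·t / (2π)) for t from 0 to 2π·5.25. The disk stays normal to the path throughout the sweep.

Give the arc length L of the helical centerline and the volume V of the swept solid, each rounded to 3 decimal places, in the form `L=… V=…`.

2πR = 2π·32 = 201.061930
per-turn = √(201.061930² + 30²) = √(40425.8996 + 900) = √41325.8996 = 203.287726
L = 5.25 × 203.287726 = 1067.260563
V = π·1.75² × L = 9.621128 × 1067.260563 = 10268.249950

L=1067.261 V=10268.250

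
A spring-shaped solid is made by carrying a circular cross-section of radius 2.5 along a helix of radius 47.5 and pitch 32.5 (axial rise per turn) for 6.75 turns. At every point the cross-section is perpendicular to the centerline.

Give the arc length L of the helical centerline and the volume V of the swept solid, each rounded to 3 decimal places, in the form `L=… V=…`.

2πR = 2π·47.5 = 298.451302
per-turn = √(298.451302² + 32.5²) = √(89073.1797 + 1056.25) = √90129.4297 = 300.215639
L = 6.75 × 300.215639 = 2026.455561
V = π·2.5² × L = 19.634954 × 2026.455561 = 39789.361900

L=2026.456 V=39789.362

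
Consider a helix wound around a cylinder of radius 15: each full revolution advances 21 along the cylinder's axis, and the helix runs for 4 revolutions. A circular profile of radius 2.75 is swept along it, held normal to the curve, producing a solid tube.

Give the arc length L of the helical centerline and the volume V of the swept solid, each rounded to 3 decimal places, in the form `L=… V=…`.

L=386.236 V=9176.310

2πR = 2π·15 = 94.247780
per-turn = √(94.247780² + 21²) = √(8882.6440 + 441) = √9323.6440 = 96.559018
L = 4 × 96.559018 = 386.236072
V = π·2.75² × L = 23.758294 × 386.236072 = 9176.310325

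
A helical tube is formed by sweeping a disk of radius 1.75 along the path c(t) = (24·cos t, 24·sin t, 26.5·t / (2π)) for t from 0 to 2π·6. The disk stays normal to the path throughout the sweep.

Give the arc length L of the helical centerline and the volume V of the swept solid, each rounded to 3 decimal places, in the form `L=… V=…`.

L=918.643 V=8838.384

2πR = 2π·24 = 150.796447
per-turn = √(150.796447² + 26.5²) = √(22739.5685 + 702.25) = √23441.8185 = 153.107213
L = 6 × 153.107213 = 918.643275
V = π·1.75² × L = 9.621128 × 918.643275 = 8838.384081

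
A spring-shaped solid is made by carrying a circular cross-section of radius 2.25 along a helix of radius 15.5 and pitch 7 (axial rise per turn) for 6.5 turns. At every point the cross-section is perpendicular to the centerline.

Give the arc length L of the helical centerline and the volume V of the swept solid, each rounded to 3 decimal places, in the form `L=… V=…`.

L=634.664 V=10093.895

2πR = 2π·15.5 = 97.389372
per-turn = √(97.389372² + 7²) = √(9484.6898 + 49) = √9533.6898 = 97.640616
L = 6.5 × 97.640616 = 634.664002
V = π·2.25² × L = 15.904313 × 634.664002 = 10093.894815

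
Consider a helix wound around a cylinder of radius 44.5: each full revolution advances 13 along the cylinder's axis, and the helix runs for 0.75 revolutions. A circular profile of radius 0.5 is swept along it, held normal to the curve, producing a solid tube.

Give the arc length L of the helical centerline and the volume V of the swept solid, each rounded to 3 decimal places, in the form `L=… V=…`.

L=209.928 V=164.877

2πR = 2π·44.5 = 279.601746
per-turn = √(279.601746² + 13²) = √(78177.1365 + 169) = √78346.1365 = 279.903799
L = 0.75 × 279.903799 = 209.927849
V = π·0.5² × L = 0.785398 × 209.927849 = 164.876947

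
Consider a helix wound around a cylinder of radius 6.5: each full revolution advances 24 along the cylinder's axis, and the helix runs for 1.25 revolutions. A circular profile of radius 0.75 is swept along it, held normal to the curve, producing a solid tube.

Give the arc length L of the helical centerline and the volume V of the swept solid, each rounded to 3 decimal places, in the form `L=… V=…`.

L=59.213 V=104.638

2πR = 2π·6.5 = 40.840704
per-turn = √(40.840704² + 24²) = √(1667.9631 + 576) = √2243.9631 = 47.370488
L = 1.25 × 47.370488 = 59.213110
V = π·0.75² × L = 1.767146 × 59.213110 = 104.638203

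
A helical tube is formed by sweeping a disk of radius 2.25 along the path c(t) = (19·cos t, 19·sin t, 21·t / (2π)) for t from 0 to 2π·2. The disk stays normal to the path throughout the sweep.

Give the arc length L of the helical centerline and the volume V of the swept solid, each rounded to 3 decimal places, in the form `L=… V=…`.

2πR = 2π·19 = 119.380521
per-turn = √(119.380521² + 21²) = √(14251.7088 + 441) = √14692.7088 = 121.213484
L = 2 × 121.213484 = 242.426968
V = π·2.25² × L = 15.904313 × 242.426968 = 3855.634339

L=242.427 V=3855.634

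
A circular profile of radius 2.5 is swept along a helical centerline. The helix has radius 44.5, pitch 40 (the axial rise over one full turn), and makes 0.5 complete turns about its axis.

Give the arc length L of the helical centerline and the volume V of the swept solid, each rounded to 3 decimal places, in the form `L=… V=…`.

2πR = 2π·44.5 = 279.601746
per-turn = √(279.601746² + 40²) = √(78177.1365 + 1600) = √79777.1365 = 282.448467
L = 0.5 × 282.448467 = 141.224233
V = π·2.5² × L = 19.634954 × 141.224233 = 2772.931340

L=141.224 V=2772.931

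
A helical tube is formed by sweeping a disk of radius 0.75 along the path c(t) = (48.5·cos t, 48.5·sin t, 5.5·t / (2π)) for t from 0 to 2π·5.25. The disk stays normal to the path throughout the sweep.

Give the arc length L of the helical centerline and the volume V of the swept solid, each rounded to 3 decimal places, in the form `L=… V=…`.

L=1600.117 V=2827.639

2πR = 2π·48.5 = 304.734487
per-turn = √(304.734487² + 5.5²) = √(92863.1078 + 30.25) = √92893.3578 = 304.784117
L = 5.25 × 304.784117 = 1600.116613
V = π·0.75² × L = 1.767146 × 1600.116613 = 2827.639460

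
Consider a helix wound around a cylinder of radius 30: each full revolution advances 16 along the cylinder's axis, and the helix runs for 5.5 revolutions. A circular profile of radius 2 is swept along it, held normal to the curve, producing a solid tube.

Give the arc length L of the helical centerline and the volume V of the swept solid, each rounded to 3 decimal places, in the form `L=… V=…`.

L=1040.454 V=13074.727

2πR = 2π·30 = 188.495559
per-turn = √(188.495559² + 16²) = √(35530.5758 + 256) = √35786.5758 = 189.173402
L = 5.5 × 189.173402 = 1040.453708
V = π·2² × L = 12.566371 × 1040.453708 = 13074.726907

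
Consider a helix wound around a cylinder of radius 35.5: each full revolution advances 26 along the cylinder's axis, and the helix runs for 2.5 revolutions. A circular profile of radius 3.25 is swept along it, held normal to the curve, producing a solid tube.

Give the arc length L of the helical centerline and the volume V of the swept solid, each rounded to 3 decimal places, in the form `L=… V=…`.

2πR = 2π·35.5 = 223.053078
per-turn = √(223.053078² + 26²) = √(49752.6758 + 676) = √50428.6758 = 224.563300
L = 2.5 × 224.563300 = 561.408250
V = π·3.25² × L = 33.183072 × 561.408250 = 18629.250622

L=561.408 V=18629.251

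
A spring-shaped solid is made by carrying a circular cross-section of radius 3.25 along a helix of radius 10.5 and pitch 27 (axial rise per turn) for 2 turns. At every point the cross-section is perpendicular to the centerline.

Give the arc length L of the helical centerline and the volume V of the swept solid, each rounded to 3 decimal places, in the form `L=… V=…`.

L=142.569 V=4730.885

2πR = 2π·10.5 = 65.973446
per-turn = √(65.973446² + 27²) = √(4352.4955 + 729) = √5081.4955 = 71.284609
L = 2 × 71.284609 = 142.569219
V = π·3.25² × L = 33.183072 × 142.569219 = 4730.884712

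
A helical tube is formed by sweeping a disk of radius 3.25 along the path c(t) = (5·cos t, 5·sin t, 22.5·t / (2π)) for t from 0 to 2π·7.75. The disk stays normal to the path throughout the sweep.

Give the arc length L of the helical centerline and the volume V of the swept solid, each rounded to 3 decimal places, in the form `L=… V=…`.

L=299.476 V=9937.538

2πR = 2π·5 = 31.415927
per-turn = √(31.415927² + 22.5²) = √(986.9604 + 506.25) = √1493.2104 = 38.642081
L = 7.75 × 38.642081 = 299.476129
V = π·3.25² × L = 33.183072 × 299.476129 = 9937.538084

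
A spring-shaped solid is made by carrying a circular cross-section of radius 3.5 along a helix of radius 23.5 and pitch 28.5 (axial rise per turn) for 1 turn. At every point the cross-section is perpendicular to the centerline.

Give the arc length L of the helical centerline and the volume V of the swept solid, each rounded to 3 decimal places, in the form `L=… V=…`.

2πR = 2π·23.5 = 147.654855
per-turn = √(147.654855² + 28.5²) = √(21801.9561 + 812.25) = √22614.2061 = 150.380205
L = 1 × 150.380205 = 150.380205
V = π·3.5² × L = 38.484510 × 150.380205 = 5787.308513

L=150.380 V=5787.309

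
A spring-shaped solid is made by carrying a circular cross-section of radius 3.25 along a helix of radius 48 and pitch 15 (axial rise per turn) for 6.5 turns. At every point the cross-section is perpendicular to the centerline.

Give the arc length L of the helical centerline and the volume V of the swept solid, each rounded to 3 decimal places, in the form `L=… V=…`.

L=1962.777 V=65130.969

2πR = 2π·48 = 301.592895
per-turn = √(301.592895² + 15²) = √(90958.2742 + 225) = √91183.2742 = 301.965684
L = 6.5 × 301.965684 = 1962.776944
V = π·3.25² × L = 33.183072 × 1962.776944 = 65130.969456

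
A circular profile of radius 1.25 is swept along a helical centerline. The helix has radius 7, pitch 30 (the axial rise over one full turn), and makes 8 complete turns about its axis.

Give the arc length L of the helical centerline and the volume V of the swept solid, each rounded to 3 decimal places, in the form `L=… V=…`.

L=425.916 V=2090.710

2πR = 2π·7 = 43.982297
per-turn = √(43.982297² + 30²) = √(1934.4425 + 900) = √2834.4425 = 53.239482
L = 8 × 53.239482 = 425.915857
V = π·1.25² × L = 4.908739 × 425.915857 = 2090.709576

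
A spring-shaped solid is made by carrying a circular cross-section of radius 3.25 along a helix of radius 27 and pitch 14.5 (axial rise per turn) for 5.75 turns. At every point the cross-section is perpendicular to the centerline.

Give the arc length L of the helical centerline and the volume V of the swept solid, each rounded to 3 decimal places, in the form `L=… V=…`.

2πR = 2π·27 = 169.646003
per-turn = √(169.646003² + 14.5²) = √(28779.7664 + 210.25) = √28990.0164 = 170.264548
L = 5.75 × 170.264548 = 979.021153
V = π·3.25² × L = 33.183072 × 979.021153 = 32486.929810

L=979.021 V=32486.930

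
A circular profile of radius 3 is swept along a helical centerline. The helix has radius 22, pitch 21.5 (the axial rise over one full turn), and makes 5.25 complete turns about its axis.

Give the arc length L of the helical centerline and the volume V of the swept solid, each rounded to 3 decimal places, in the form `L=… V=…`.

L=734.434 V=20765.621

2πR = 2π·22 = 138.230077
per-turn = √(138.230077² + 21.5²) = √(19107.5541 + 462.25) = √19569.8041 = 139.892116
L = 5.25 × 139.892116 = 734.433609
V = π·3² × L = 28.274334 × 734.433609 = 20765.621076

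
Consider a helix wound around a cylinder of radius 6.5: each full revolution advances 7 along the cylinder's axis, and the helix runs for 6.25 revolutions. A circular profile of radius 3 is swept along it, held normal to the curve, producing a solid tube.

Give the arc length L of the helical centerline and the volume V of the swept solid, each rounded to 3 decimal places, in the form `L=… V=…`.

L=258.977 V=7322.390

2πR = 2π·6.5 = 40.840704
per-turn = √(40.840704² + 7²) = √(1667.9631 + 49) = √1716.9631 = 41.436254
L = 6.25 × 41.436254 = 258.976587
V = π·3² × L = 28.274334 × 258.976587 = 7322.390499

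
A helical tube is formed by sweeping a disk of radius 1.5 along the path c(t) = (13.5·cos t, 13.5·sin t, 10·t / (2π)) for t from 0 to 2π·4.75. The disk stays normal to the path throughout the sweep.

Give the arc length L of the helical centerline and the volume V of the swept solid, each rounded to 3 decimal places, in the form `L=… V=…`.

L=405.700 V=2867.721

2πR = 2π·13.5 = 84.823002
per-turn = √(84.823002² + 10²) = √(7194.9416 + 100) = √7294.9416 = 85.410430
L = 4.75 × 85.410430 = 405.699544
V = π·1.5² × L = 7.068583 × 405.699544 = 2867.721091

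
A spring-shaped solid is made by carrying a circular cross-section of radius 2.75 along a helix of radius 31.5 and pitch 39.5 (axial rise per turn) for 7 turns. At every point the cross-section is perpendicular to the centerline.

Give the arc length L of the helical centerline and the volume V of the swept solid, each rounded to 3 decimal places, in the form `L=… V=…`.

2πR = 2π·31.5 = 197.920337
per-turn = √(197.920337² + 39.5²) = √(39172.4599 + 1560.25) = √40732.7099 = 201.823462
L = 7 × 201.823462 = 1412.764235
V = π·2.75² × L = 23.758294 × 1412.764235 = 33564.868672

L=1412.764 V=33564.869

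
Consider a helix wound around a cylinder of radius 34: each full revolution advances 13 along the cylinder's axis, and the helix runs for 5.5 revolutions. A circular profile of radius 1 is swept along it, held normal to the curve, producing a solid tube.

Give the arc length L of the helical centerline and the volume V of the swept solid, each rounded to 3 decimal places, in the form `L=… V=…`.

L=1177.129 V=3698.060

2πR = 2π·34 = 213.628300
per-turn = √(213.628300² + 13²) = √(45637.0508 + 169) = √45806.0508 = 214.023482
L = 5.5 × 214.023482 = 1177.129150
V = π·1² × L = 3.141593 × 1177.129150 = 3698.060289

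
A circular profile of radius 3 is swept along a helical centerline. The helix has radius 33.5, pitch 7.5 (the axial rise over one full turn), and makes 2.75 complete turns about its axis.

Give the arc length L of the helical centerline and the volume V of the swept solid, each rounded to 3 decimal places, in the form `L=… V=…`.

2πR = 2π·33.5 = 210.486708
per-turn = √(210.486708² + 7.5²) = √(44304.6542 + 56.25) = √44360.9042 = 210.620284
L = 2.75 × 210.620284 = 579.205782
V = π·3² × L = 28.274334 × 579.205782 = 16376.657661

L=579.206 V=16376.658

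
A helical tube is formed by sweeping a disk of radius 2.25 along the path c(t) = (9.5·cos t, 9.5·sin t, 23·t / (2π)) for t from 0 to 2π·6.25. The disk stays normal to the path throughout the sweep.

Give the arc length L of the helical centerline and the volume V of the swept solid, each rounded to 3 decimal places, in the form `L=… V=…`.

2πR = 2π·9.5 = 59.690260
per-turn = √(59.690260² + 23²) = √(3562.9272 + 529) = √4091.9272 = 63.968173
L = 6.25 × 63.968173 = 399.801083
V = π·2.25² × L = 15.904313 × 399.801083 = 6358.561482

L=399.801 V=6358.561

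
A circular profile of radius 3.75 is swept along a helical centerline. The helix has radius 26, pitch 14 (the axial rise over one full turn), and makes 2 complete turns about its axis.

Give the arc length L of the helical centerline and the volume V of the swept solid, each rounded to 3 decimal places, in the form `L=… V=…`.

L=327.923 V=14487.204

2πR = 2π·26 = 163.362818
per-turn = √(163.362818² + 14²) = √(26687.4103 + 196) = √26883.4103 = 163.961612
L = 2 × 163.961612 = 327.923225
V = π·3.75² × L = 44.178647 × 327.923225 = 14487.204279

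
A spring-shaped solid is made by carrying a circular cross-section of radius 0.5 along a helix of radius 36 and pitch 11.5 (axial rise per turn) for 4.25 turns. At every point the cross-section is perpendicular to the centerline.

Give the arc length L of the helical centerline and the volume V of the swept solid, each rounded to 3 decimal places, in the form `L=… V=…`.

L=962.569 V=756.000

2πR = 2π·36 = 226.194671
per-turn = √(226.194671² + 11.5²) = √(51164.0292 + 132.25) = √51296.2792 = 226.486819
L = 4.25 × 226.486819 = 962.568981
V = π·0.5² × L = 0.785398 × 962.568981 = 755.999910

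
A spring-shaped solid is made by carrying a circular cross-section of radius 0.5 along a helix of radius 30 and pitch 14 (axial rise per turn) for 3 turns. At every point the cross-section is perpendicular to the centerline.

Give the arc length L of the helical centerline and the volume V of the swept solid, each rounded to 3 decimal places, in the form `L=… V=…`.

L=567.044 V=445.356

2πR = 2π·30 = 188.495559
per-turn = √(188.495559² + 14²) = √(35530.5758 + 196) = √35726.5758 = 189.014750
L = 3 × 189.014750 = 567.044251
V = π·0.5² × L = 0.785398 × 567.044251 = 445.355513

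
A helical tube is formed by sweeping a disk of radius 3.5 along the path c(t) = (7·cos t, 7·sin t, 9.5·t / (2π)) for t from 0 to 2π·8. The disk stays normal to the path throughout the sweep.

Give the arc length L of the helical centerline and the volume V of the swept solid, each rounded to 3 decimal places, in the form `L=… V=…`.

2πR = 2π·7 = 43.982297
per-turn = √(43.982297² + 9.5²) = √(1934.4425 + 90.25) = √2024.6925 = 44.996583
L = 8 × 44.996583 = 359.972662
V = π·3.5² × L = 38.484510 × 359.972662 = 13853.371525

L=359.973 V=13853.372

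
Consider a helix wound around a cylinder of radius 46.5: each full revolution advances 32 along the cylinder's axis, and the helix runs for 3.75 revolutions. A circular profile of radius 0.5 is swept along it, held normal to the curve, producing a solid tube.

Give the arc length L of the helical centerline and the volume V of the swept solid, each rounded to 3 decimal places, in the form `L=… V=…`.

L=1102.182 V=865.652

2πR = 2π·46.5 = 292.168117
per-turn = √(292.168117² + 32²) = √(85362.2085 + 1024) = √86386.2085 = 293.915308
L = 3.75 × 293.915308 = 1102.182406
V = π·0.5² × L = 0.785398 × 1102.182406 = 865.652038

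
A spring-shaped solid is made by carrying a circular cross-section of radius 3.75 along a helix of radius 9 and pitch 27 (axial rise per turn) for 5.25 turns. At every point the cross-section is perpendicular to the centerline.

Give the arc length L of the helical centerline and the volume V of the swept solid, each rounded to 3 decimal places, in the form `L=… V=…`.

2πR = 2π·9 = 56.548668
per-turn = √(56.548668² + 27²) = √(3197.7518 + 729) = √3926.7518 = 62.663800
L = 5.25 × 62.663800 = 328.984950
V = π·3.75² × L = 44.178647 × 328.984950 = 14534.109864

L=328.985 V=14534.110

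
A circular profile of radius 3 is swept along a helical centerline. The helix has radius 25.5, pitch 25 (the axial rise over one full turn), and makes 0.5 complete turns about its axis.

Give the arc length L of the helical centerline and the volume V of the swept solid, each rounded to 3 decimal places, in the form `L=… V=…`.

2πR = 2π·25.5 = 160.221225
per-turn = √(160.221225² + 25²) = √(25670.8410 + 625) = √26295.8410 = 162.159924
L = 0.5 × 162.159924 = 81.079962
V = π·3² × L = 28.274334 × 81.079962 = 2292.481921

L=81.080 V=2292.482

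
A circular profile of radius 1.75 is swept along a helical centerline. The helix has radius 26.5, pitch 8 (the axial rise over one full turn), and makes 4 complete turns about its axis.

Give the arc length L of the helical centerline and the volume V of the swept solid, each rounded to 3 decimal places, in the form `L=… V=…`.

2πR = 2π·26.5 = 166.504411
per-turn = √(166.504411² + 8²) = √(27723.7188 + 64) = √27787.7188 = 166.696487
L = 4 × 166.696487 = 666.785948
V = π·1.75² × L = 9.621128 × 666.785948 = 6415.232620

L=666.786 V=6415.233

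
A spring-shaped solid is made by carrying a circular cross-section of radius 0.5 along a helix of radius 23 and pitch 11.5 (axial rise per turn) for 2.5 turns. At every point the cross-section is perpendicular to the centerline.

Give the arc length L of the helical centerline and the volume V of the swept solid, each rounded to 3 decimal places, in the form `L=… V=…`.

2πR = 2π·23 = 144.513262
per-turn = √(144.513262² + 11.5²) = √(20884.0829 + 132.25) = √21016.3329 = 144.970110
L = 2.5 × 144.970110 = 362.425276
V = π·0.5² × L = 0.785398 × 362.425276 = 284.648146

L=362.425 V=284.648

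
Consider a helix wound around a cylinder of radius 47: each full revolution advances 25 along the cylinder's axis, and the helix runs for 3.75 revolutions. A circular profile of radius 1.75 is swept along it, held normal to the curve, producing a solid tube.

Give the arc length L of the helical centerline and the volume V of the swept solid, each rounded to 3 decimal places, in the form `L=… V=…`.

2πR = 2π·47 = 295.309709
per-turn = √(295.309709² + 25²) = √(87207.8245 + 625) = √87832.8245 = 296.366031
L = 3.75 × 296.366031 = 1111.372617
V = π·1.75² × L = 9.621128 × 1111.372617 = 10692.657652

L=1111.373 V=10692.658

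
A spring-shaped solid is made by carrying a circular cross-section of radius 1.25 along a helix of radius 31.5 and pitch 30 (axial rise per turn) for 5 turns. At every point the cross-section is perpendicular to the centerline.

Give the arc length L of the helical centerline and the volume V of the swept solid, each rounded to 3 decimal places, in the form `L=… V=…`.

L=1000.905 V=4913.183

2πR = 2π·31.5 = 197.920337
per-turn = √(197.920337² + 30²) = √(39172.4599 + 900) = √40072.4599 = 200.181068
L = 5 × 200.181068 = 1000.905339
V = π·1.25² × L = 4.908739 × 1000.905339 = 4913.182591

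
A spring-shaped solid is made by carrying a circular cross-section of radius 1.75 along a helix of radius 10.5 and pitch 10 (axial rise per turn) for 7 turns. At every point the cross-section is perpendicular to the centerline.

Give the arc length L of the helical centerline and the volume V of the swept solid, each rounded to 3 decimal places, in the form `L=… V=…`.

L=467.089 V=4493.924

2πR = 2π·10.5 = 65.973446
per-turn = √(65.973446² + 10²) = √(4352.4955 + 100) = √4452.4955 = 66.727023
L = 7 × 66.727023 = 467.089158
V = π·1.75² × L = 9.621128 × 467.089158 = 4493.924344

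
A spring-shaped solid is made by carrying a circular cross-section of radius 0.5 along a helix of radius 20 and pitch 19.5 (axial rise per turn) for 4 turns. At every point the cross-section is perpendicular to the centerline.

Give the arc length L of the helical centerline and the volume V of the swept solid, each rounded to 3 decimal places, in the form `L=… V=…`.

2πR = 2π·20 = 125.663706
per-turn = √(125.663706² + 19.5²) = √(15791.3670 + 380.25) = √16171.6170 = 127.167673
L = 4 × 127.167673 = 508.670692
V = π·0.5² × L = 0.785398 × 508.670692 = 399.509027

L=508.671 V=399.509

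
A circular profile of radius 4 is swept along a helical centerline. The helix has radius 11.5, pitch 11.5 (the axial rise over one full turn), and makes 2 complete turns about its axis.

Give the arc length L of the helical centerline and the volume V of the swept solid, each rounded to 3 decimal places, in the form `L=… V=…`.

L=146.332 V=7355.454

2πR = 2π·11.5 = 72.256631
per-turn = √(72.256631² + 11.5²) = √(5221.0207 + 132.25) = √5353.2707 = 73.166049
L = 2 × 73.166049 = 146.332098
V = π·4² × L = 50.265482 × 146.332098 = 7355.453506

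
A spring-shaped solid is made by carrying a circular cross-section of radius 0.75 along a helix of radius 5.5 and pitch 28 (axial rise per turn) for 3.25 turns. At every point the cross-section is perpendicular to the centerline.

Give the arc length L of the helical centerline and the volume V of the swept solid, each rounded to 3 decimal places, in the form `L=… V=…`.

2πR = 2π·5.5 = 34.557519
per-turn = √(34.557519² + 28²) = √(1194.2221 + 784) = √1978.2221 = 44.477209
L = 3.25 × 44.477209 = 144.550930
V = π·0.75² × L = 1.767146 × 144.550930 = 255.442578

L=144.551 V=255.443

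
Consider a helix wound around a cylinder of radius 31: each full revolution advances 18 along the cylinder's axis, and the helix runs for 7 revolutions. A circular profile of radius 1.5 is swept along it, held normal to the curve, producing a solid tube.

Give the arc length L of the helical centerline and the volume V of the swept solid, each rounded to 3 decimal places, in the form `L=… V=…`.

2πR = 2π·31 = 194.778745
per-turn = √(194.778745² + 18²) = √(37938.7593 + 324) = √38262.7593 = 195.608689
L = 7 × 195.608689 = 1369.260825
V = π·1.5² × L = 7.068583 × 1369.260825 = 9678.734434

L=1369.261 V=9678.734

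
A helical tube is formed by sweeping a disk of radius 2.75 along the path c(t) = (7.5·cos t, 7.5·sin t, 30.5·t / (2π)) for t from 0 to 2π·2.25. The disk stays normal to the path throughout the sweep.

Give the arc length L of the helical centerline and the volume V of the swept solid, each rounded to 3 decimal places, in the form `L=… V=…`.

2πR = 2π·7.5 = 47.123890
per-turn = √(47.123890² + 30.5²) = √(2220.6610 + 930.25) = √3150.9110 = 56.132976
L = 2.25 × 56.132976 = 126.299196
V = π·2.75² × L = 23.758294 × 126.299196 = 3000.653484

L=126.299 V=3000.653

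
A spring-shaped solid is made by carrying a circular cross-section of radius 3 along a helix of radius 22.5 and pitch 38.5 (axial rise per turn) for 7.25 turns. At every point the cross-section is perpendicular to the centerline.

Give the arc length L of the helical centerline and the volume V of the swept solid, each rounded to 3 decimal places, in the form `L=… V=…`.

L=1062.272 V=30035.039

2πR = 2π·22.5 = 141.371669
per-turn = √(141.371669² + 38.5²) = √(19985.9489 + 1482.25) = √21468.1989 = 146.520302
L = 7.25 × 146.520302 = 1062.272190
V = π·3² × L = 28.274334 × 1062.272190 = 30035.038570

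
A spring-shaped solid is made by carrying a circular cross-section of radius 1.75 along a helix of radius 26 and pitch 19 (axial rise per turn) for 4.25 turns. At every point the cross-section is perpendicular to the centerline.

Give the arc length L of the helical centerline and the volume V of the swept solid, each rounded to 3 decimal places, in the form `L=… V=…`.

2πR = 2π·26 = 163.362818
per-turn = √(163.362818² + 19²) = √(26687.4103 + 361) = √27048.4103 = 164.464009
L = 4.25 × 164.464009 = 698.972039
V = π·1.75² × L = 9.621128 × 698.972039 = 6724.899106

L=698.972 V=6724.899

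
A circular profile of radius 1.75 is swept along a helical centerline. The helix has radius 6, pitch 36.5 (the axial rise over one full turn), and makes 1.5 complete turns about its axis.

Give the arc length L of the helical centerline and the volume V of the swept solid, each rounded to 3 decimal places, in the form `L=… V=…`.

2πR = 2π·6 = 37.699112
per-turn = √(37.699112² + 36.5²) = √(1421.2230 + 1332.25) = √2753.4730 = 52.473546
L = 1.5 × 52.473546 = 78.710319
V = π·1.75² × L = 9.621128 × 78.710319 = 757.282015

L=78.710 V=757.282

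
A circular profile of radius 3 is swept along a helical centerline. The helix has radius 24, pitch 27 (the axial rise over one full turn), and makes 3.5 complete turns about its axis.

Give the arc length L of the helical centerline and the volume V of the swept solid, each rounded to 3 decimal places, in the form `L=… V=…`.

2πR = 2π·24 = 150.796447
per-turn = √(150.796447² + 27²) = √(22739.5685 + 729) = √23468.5685 = 153.194545
L = 3.5 × 153.194545 = 536.180907
V = π·3² × L = 28.274334 × 536.180907 = 15160.157975

L=536.181 V=15160.158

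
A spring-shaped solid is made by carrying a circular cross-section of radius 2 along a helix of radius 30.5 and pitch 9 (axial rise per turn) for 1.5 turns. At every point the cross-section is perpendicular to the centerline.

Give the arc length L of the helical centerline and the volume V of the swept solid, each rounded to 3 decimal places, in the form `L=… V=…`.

2πR = 2π·30.5 = 191.637152
per-turn = √(191.637152² + 9²) = √(36724.7980 + 81) = √36805.7980 = 191.848372
L = 1.5 × 191.848372 = 287.772559
V = π·2² × L = 12.566371 × 287.772559 = 3616.256623

L=287.773 V=3616.257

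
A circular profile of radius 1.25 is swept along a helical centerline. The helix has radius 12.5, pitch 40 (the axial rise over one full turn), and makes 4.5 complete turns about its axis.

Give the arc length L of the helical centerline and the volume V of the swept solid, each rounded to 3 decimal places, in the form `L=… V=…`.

2πR = 2π·12.5 = 78.539816
per-turn = √(78.539816² + 40²) = √(6168.5028 + 1600) = √7768.5028 = 88.139110
L = 4.5 × 88.139110 = 396.625996
V = π·1.25² × L = 4.908739 × 396.625996 = 1946.933305

L=396.626 V=1946.933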